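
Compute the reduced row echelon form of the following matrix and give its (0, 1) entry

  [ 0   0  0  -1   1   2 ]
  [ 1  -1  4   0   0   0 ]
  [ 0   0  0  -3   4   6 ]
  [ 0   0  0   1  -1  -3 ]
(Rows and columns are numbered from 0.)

-1

r1 <=> r2
  [ 1  -1  4   0   0   0 ]
  [ 0   0  0  -1   1   2 ]
  [ 0   0  0  -3   4   6 ]
  [ 0   0  0   1  -1  -3 ]
r2 -> -1·r2
  [ 1  -1  4   0   0   0 ]
  [ 0   0  0   1  -1  -2 ]
  [ 0   0  0  -3   4   6 ]
  [ 0   0  0   1  -1  -3 ]
r3 -> r3 + 3·r2
  [ 1  -1  4  0   0   0 ]
  [ 0   0  0  1  -1  -2 ]
  [ 0   0  0  0   1   0 ]
  [ 0   0  0  1  -1  -3 ]
r4 -> r4 − r2
  [ 1  -1  4  0   0   0 ]
  [ 0   0  0  1  -1  -2 ]
  [ 0   0  0  0   1   0 ]
  [ 0   0  0  0   0  -1 ]
r4 -> -1·r4
  [ 1  -1  4  0   0   0 ]
  [ 0   0  0  1  -1  -2 ]
  [ 0   0  0  0   1   0 ]
  [ 0   0  0  0   0   1 ]
r2 -> r2 + 2·r4
  [ 1  -1  4  0   0  0 ]
  [ 0   0  0  1  -1  0 ]
  [ 0   0  0  0   1  0 ]
  [ 0   0  0  0   0  1 ]
r2 -> r2 + r3
  [ 1  -1  4  0  0  0 ]
  [ 0   0  0  1  0  0 ]
  [ 0   0  0  0  1  0 ]
  [ 0   0  0  0  0  1 ]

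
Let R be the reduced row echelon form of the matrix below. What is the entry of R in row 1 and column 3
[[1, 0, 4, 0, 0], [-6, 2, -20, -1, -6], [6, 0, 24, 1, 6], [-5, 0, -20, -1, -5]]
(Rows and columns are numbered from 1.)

4

r2 ← r2 + 6·r1
  [  1  0    4   0   0 ]
  [  0  2    4  -1  -6 ]
  [  6  0   24   1   6 ]
  [ -5  0  -20  -1  -5 ]
r3 ← r3 − 6·r1
  [  1  0    4   0   0 ]
  [  0  2    4  -1  -6 ]
  [  0  0    0   1   6 ]
  [ -5  0  -20  -1  -5 ]
r4 ← r4 + 5·r1
  [ 1  0  4   0   0 ]
  [ 0  2  4  -1  -6 ]
  [ 0  0  0   1   6 ]
  [ 0  0  0  -1  -5 ]
r2 ← 1/2·r2
  [ 1  0  4     0   0 ]
  [ 0  1  2  -1/2  -3 ]
  [ 0  0  0     1   6 ]
  [ 0  0  0    -1  -5 ]
r4 ← r4 + r3
  [ 1  0  4     0   0 ]
  [ 0  1  2  -1/2  -3 ]
  [ 0  0  0     1   6 ]
  [ 0  0  0     0   1 ]
r3 ← r3 − 6·r4
  [ 1  0  4     0   0 ]
  [ 0  1  2  -1/2  -3 ]
  [ 0  0  0     1   0 ]
  [ 0  0  0     0   1 ]
r2 ← r2 + 3·r4
  [ 1  0  4     0  0 ]
  [ 0  1  2  -1/2  0 ]
  [ 0  0  0     1  0 ]
  [ 0  0  0     0  1 ]
r2 ← r2 + 1/2·r3
  [ 1  0  4  0  0 ]
  [ 0  1  2  0  0 ]
  [ 0  0  0  1  0 ]
  [ 0  0  0  0  1 ]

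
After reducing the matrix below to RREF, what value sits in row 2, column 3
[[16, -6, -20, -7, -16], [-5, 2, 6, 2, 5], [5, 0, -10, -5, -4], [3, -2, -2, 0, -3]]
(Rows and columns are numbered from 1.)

-2

R1 → 1/16·R1
  [  1  -3/8  -5/4  -7/16  -1 ]
  [ -5     2     6      2   5 ]
  [  5     0   -10     -5  -4 ]
  [  3    -2    -2      0  -3 ]
R2 → R2 + 5·R1
  [ 1  -3/8  -5/4  -7/16  -1 ]
  [ 0   1/8  -1/4  -3/16   0 ]
  [ 5     0   -10     -5  -4 ]
  [ 3    -2    -2      0  -3 ]
R3 → R3 − 5·R1
  [ 1  -3/8   -5/4   -7/16  -1 ]
  [ 0   1/8   -1/4   -3/16   0 ]
  [ 0  15/8  -15/4  -45/16   1 ]
  [ 3    -2     -2       0  -3 ]
R4 → R4 − 3·R1
  [ 1  -3/8   -5/4   -7/16  -1 ]
  [ 0   1/8   -1/4   -3/16   0 ]
  [ 0  15/8  -15/4  -45/16   1 ]
  [ 0  -7/8    7/4   21/16   0 ]
R2 → 8·R2
  [ 1  -3/8   -5/4   -7/16  -1 ]
  [ 0     1     -2    -3/2   0 ]
  [ 0  15/8  -15/4  -45/16   1 ]
  [ 0  -7/8    7/4   21/16   0 ]
R3 → R3 − 15/8·R2
  [ 1  -3/8  -5/4  -7/16  -1 ]
  [ 0     1    -2   -3/2   0 ]
  [ 0     0     0      0   1 ]
  [ 0  -7/8   7/4  21/16   0 ]
R4 → R4 + 7/8·R2
  [ 1  -3/8  -5/4  -7/16  -1 ]
  [ 0     1    -2   -3/2   0 ]
  [ 0     0     0      0   1 ]
  [ 0     0     0      0   0 ]
R1 → R1 + R3
  [ 1  -3/8  -5/4  -7/16  0 ]
  [ 0     1    -2   -3/2  0 ]
  [ 0     0     0      0  1 ]
  [ 0     0     0      0  0 ]
R1 → R1 + 3/8·R2
  [ 1  0  -2    -1  0 ]
  [ 0  1  -2  -3/2  0 ]
  [ 0  0   0     0  1 ]
  [ 0  0   0     0  0 ]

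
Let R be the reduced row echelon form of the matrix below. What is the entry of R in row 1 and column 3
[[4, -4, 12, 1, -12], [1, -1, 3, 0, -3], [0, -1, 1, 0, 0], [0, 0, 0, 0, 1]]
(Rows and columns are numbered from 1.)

2

ρ1 ← 1/4·ρ1
  [ 1  -1  3  1/4  -3 ]
  [ 1  -1  3    0  -3 ]
  [ 0  -1  1    0   0 ]
  [ 0   0  0    0   1 ]
ρ2 ← ρ2 − ρ1
  [ 1  -1  3   1/4  -3 ]
  [ 0   0  0  -1/4   0 ]
  [ 0  -1  1     0   0 ]
  [ 0   0  0     0   1 ]
ρ2 <-> ρ3
  [ 1  -1  3   1/4  -3 ]
  [ 0  -1  1     0   0 ]
  [ 0   0  0  -1/4   0 ]
  [ 0   0  0     0   1 ]
ρ2 ← -1·ρ2
  [ 1  -1   3   1/4  -3 ]
  [ 0   1  -1     0   0 ]
  [ 0   0   0  -1/4   0 ]
  [ 0   0   0     0   1 ]
ρ3 ← -4·ρ3
  [ 1  -1   3  1/4  -3 ]
  [ 0   1  -1    0   0 ]
  [ 0   0   0    1   0 ]
  [ 0   0   0    0   1 ]
ρ1 ← ρ1 + 3·ρ4
  [ 1  -1   3  1/4  0 ]
  [ 0   1  -1    0  0 ]
  [ 0   0   0    1  0 ]
  [ 0   0   0    0  1 ]
ρ1 ← ρ1 − 1/4·ρ3
  [ 1  -1   3  0  0 ]
  [ 0   1  -1  0  0 ]
  [ 0   0   0  1  0 ]
  [ 0   0   0  0  1 ]
ρ1 ← ρ1 + ρ2
  [ 1  0   2  0  0 ]
  [ 0  1  -1  0  0 ]
  [ 0  0   0  1  0 ]
  [ 0  0   0  0  1 ]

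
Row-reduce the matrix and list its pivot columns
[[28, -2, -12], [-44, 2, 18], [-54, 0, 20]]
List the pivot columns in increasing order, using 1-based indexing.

R1 ← 1/28·R1
R2 ← R2 + 44·R1
R3 ← R3 + 54·R1
R2 ← -7/8·R2
R3 ← R3 + 27/7·R2
R3 ← -4·R3
R2 ← R2 − 3/4·R3
R1 ← R1 + 3/7·R3
R1 ← R1 + 1/14·R2
Pivot columns are the columns containing a leading 1.

1, 2, 3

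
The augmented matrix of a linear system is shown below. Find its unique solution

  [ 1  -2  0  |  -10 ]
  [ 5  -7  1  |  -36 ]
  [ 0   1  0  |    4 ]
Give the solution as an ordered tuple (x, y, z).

Subtract 5 times ρ1 from ρ2.
  [ 1  -2  0  |  -10 ]
  [ 0   3  1  |   14 ]
  [ 0   1  0  |    4 ]
Multiply ρ2 by 1/3.
  [ 1  -2    0  |   -10 ]
  [ 0   1  1/3  |  14/3 ]
  [ 0   1    0  |     4 ]
Subtract ρ2 from ρ3.
  [ 1  -2     0  |   -10 ]
  [ 0   1   1/3  |  14/3 ]
  [ 0   0  -1/3  |  -2/3 ]
Multiply ρ3 by -3.
  [ 1  -2    0  |   -10 ]
  [ 0   1  1/3  |  14/3 ]
  [ 0   0    1  |     2 ]
Subtract 1/3 times ρ3 from ρ2.
  [ 1  -2  0  |  -10 ]
  [ 0   1  0  |    4 ]
  [ 0   0  1  |    2 ]
Add 2 times ρ2 to ρ1.
  [ 1  0  0  |  -2 ]
  [ 0  1  0  |   4 ]
  [ 0  0  1  |   2 ]
Reading off the last column: x = -2, y = 4, z = 2.

(-2, 4, 2)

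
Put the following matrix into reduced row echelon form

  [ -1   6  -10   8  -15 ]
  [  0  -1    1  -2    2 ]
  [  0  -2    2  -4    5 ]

R1 -> -1·R1
  [ 1  -6  10  -8  15 ]
  [ 0  -1   1  -2   2 ]
  [ 0  -2   2  -4   5 ]
R2 -> -1·R2
  [ 1  -6  10  -8  15 ]
  [ 0   1  -1   2  -2 ]
  [ 0  -2   2  -4   5 ]
R3 -> R3 + 2·R2
  [ 1  -6  10  -8  15 ]
  [ 0   1  -1   2  -2 ]
  [ 0   0   0   0   1 ]
R2 -> R2 + 2·R3
  [ 1  -6  10  -8  15 ]
  [ 0   1  -1   2   0 ]
  [ 0   0   0   0   1 ]
R1 -> R1 − 15·R3
  [ 1  -6  10  -8  0 ]
  [ 0   1  -1   2  0 ]
  [ 0   0   0   0  1 ]
R1 -> R1 + 6·R2
  [ 1  0   4  4  0 ]
  [ 0  1  -1  2  0 ]
  [ 0  0   0  0  1 ]

[[1, 0, 4, 4, 0], [0, 1, -1, 2, 0], [0, 0, 0, 0, 1]]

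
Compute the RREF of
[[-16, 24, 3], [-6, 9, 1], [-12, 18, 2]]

[[1, -3/2, 0], [0, 0, 1], [0, 0, 0]]

R1 -> -1/16·R1
  [   1  -3/2  -3/16 ]
  [  -6     9      1 ]
  [ -12    18      2 ]
R2 -> R2 + 6·R1
  [   1  -3/2  -3/16 ]
  [   0     0   -1/8 ]
  [ -12    18      2 ]
R3 -> R3 + 12·R1
  [ 1  -3/2  -3/16 ]
  [ 0     0   -1/8 ]
  [ 0     0   -1/4 ]
R2 -> -8·R2
  [ 1  -3/2  -3/16 ]
  [ 0     0      1 ]
  [ 0     0   -1/4 ]
R3 -> R3 + 1/4·R2
  [ 1  -3/2  -3/16 ]
  [ 0     0      1 ]
  [ 0     0      0 ]
R1 -> R1 + 3/16·R2
  [ 1  -3/2  0 ]
  [ 0     0  1 ]
  [ 0     0  0 ]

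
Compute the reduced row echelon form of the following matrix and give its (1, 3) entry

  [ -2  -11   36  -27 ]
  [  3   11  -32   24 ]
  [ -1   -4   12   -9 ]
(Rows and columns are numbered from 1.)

4

ρ1 -> -1/2·ρ1
ρ2 -> ρ2 − 3·ρ1
ρ3 -> ρ3 + ρ1
ρ2 -> -2/11·ρ2
ρ3 -> ρ3 − 3/2·ρ2
ρ1 -> ρ1 − 11/2·ρ2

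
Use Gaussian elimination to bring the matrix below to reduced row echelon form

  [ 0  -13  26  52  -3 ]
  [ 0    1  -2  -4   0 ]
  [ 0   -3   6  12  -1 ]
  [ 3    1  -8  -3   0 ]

R1 ↔ R4
  [ 3    1  -8  -3   0 ]
  [ 0    1  -2  -4   0 ]
  [ 0   -3   6  12  -1 ]
  [ 0  -13  26  52  -3 ]
R1 := 1/3·R1
  [ 1  1/3  -8/3  -1   0 ]
  [ 0    1    -2  -4   0 ]
  [ 0   -3     6  12  -1 ]
  [ 0  -13    26  52  -3 ]
R3 := R3 + 3·R2
  [ 1  1/3  -8/3  -1   0 ]
  [ 0    1    -2  -4   0 ]
  [ 0    0     0   0  -1 ]
  [ 0  -13    26  52  -3 ]
R4 := R4 + 13·R2
  [ 1  1/3  -8/3  -1   0 ]
  [ 0    1    -2  -4   0 ]
  [ 0    0     0   0  -1 ]
  [ 0    0     0   0  -3 ]
R3 := -1·R3
  [ 1  1/3  -8/3  -1   0 ]
  [ 0    1    -2  -4   0 ]
  [ 0    0     0   0   1 ]
  [ 0    0     0   0  -3 ]
R4 := R4 + 3·R3
  [ 1  1/3  -8/3  -1  0 ]
  [ 0    1    -2  -4  0 ]
  [ 0    0     0   0  1 ]
  [ 0    0     0   0  0 ]
R1 := R1 − 1/3·R2
  [ 1  0  -2  1/3  0 ]
  [ 0  1  -2   -4  0 ]
  [ 0  0   0    0  1 ]
  [ 0  0   0    0  0 ]

[[1, 0, -2, 1/3, 0], [0, 1, -2, -4, 0], [0, 0, 0, 0, 1], [0, 0, 0, 0, 0]]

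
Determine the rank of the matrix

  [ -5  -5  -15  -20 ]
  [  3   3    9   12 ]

R1 ← -1/5·R1
  [ 1  1  3   4 ]
  [ 3  3  9  12 ]
R2 ← R2 − 3·R1
  [ 1  1  3  4 ]
  [ 0  0  0  0 ]
The reduced form has 1 nonzero row.

rank = 1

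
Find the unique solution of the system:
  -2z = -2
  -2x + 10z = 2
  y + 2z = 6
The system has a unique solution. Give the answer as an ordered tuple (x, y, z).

Form the augmented matrix and row-reduce:
  [  0  0  -2  |  -2 ]
  [ -2  0  10  |   2 ]
  [  0  1   2  |   6 ]
Swap ρ1 and ρ2.
Multiply ρ1 by -1/2.
Swap ρ2 and ρ3.
Multiply ρ3 by -1/2.
Subtract 2 times ρ3 from ρ2.
Add 5 times ρ3 to ρ1.
Reading off the last column: x = 4, y = 4, z = 1.

(4, 4, 1)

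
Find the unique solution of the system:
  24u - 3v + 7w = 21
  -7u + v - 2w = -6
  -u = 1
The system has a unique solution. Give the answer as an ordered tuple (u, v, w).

Form the augmented matrix and row-reduce:
  [ 24  -3   7  |  21 ]
  [ -7   1  -2  |  -6 ]
  [ -1   0   0  |   1 ]
R1 → 1/24·R1
  [  1  -1/8  7/24  |  7/8 ]
  [ -7     1    -2  |   -6 ]
  [ -1     0     0  |    1 ]
R2 → R2 + 7·R1
  [  1  -1/8  7/24  |  7/8 ]
  [  0   1/8  1/24  |  1/8 ]
  [ -1     0     0  |    1 ]
R3 → R3 + R1
  [ 1  -1/8  7/24  |   7/8 ]
  [ 0   1/8  1/24  |   1/8 ]
  [ 0  -1/8  7/24  |  15/8 ]
R2 → 8·R2
  [ 1  -1/8  7/24  |   7/8 ]
  [ 0     1   1/3  |     1 ]
  [ 0  -1/8  7/24  |  15/8 ]
R3 → R3 + 1/8·R2
  [ 1  -1/8  7/24  |  7/8 ]
  [ 0     1   1/3  |    1 ]
  [ 0     0   1/3  |    2 ]
R3 → 3·R3
  [ 1  -1/8  7/24  |  7/8 ]
  [ 0     1   1/3  |    1 ]
  [ 0     0     1  |    6 ]
R2 → R2 − 1/3·R3
  [ 1  -1/8  7/24  |  7/8 ]
  [ 0     1     0  |   -1 ]
  [ 0     0     1  |    6 ]
R1 → R1 − 7/24·R3
  [ 1  -1/8  0  |  -7/8 ]
  [ 0     1  0  |    -1 ]
  [ 0     0  1  |     6 ]
R1 → R1 + 1/8·R2
  [ 1  0  0  |  -1 ]
  [ 0  1  0  |  -1 ]
  [ 0  0  1  |   6 ]
Reading off the last column: u = -1, v = -1, w = 6.

(-1, -1, 6)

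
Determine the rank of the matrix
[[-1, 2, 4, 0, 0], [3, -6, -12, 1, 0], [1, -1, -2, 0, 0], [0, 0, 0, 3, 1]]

r1 := -1·r1
  [ 1  -2   -4  0  0 ]
  [ 3  -6  -12  1  0 ]
  [ 1  -1   -2  0  0 ]
  [ 0   0    0  3  1 ]
r2 := r2 − 3·r1
  [ 1  -2  -4  0  0 ]
  [ 0   0   0  1  0 ]
  [ 1  -1  -2  0  0 ]
  [ 0   0   0  3  1 ]
r3 := r3 − r1
  [ 1  -2  -4  0  0 ]
  [ 0   0   0  1  0 ]
  [ 0   1   2  0  0 ]
  [ 0   0   0  3  1 ]
r2 <-> r3
  [ 1  -2  -4  0  0 ]
  [ 0   1   2  0  0 ]
  [ 0   0   0  1  0 ]
  [ 0   0   0  3  1 ]
r4 := r4 − 3·r3
  [ 1  -2  -4  0  0 ]
  [ 0   1   2  0  0 ]
  [ 0   0   0  1  0 ]
  [ 0   0   0  0  1 ]
r1 := r1 + 2·r2
  [ 1  0  0  0  0 ]
  [ 0  1  2  0  0 ]
  [ 0  0  0  1  0 ]
  [ 0  0  0  0  1 ]
The reduced form has 4 nonzero rows.

rank = 4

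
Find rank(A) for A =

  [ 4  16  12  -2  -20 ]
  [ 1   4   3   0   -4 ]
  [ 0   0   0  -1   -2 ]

R1 -> 1/4·R1
R2 -> R2 − R1
R2 -> 2·R2
R3 -> R3 + R2
R1 -> R1 + 1/2·R2
The reduced form has 2 nonzero rows.

rank = 2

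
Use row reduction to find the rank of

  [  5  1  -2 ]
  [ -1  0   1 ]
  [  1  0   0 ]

ρ1 → 1/5·ρ1
ρ2 → ρ2 + ρ1
ρ3 → ρ3 − ρ1
ρ2 → 5·ρ2
ρ3 → ρ3 + 1/5·ρ2
ρ2 → ρ2 − 3·ρ3
ρ1 → ρ1 + 2/5·ρ3
ρ1 → ρ1 − 1/5·ρ2
The reduced form has 3 nonzero rows.

rank = 3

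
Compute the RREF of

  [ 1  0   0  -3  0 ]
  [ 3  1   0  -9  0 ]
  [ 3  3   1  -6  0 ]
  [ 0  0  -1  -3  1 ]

ρ2 -> ρ2 − 3·ρ1
  [ 1  0   0  -3  0 ]
  [ 0  1   0   0  0 ]
  [ 3  3   1  -6  0 ]
  [ 0  0  -1  -3  1 ]
ρ3 -> ρ3 − 3·ρ1
  [ 1  0   0  -3  0 ]
  [ 0  1   0   0  0 ]
  [ 0  3   1   3  0 ]
  [ 0  0  -1  -3  1 ]
ρ3 -> ρ3 − 3·ρ2
  [ 1  0   0  -3  0 ]
  [ 0  1   0   0  0 ]
  [ 0  0   1   3  0 ]
  [ 0  0  -1  -3  1 ]
ρ4 -> ρ4 + ρ3
  [ 1  0  0  -3  0 ]
  [ 0  1  0   0  0 ]
  [ 0  0  1   3  0 ]
  [ 0  0  0   0  1 ]

[[1, 0, 0, -3, 0], [0, 1, 0, 0, 0], [0, 0, 1, 3, 0], [0, 0, 0, 0, 1]]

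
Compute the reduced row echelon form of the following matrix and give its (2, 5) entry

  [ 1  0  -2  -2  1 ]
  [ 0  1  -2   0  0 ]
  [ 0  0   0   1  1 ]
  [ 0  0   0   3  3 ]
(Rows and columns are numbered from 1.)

0

Subtract 3 times r3 from r4.
  [ 1  0  -2  -2  1 ]
  [ 0  1  -2   0  0 ]
  [ 0  0   0   1  1 ]
  [ 0  0   0   0  0 ]
Add 2 times r3 to r1.
  [ 1  0  -2  0  3 ]
  [ 0  1  -2  0  0 ]
  [ 0  0   0  1  1 ]
  [ 0  0   0  0  0 ]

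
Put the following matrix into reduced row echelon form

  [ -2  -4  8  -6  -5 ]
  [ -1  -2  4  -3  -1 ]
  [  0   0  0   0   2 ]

[[1, 2, -4, 3, 0], [0, 0, 0, 0, 1], [0, 0, 0, 0, 0]]

ρ1 := -1/2·ρ1
  [  1   2  -4   3  5/2 ]
  [ -1  -2   4  -3   -1 ]
  [  0   0   0   0    2 ]
ρ2 := ρ2 + ρ1
  [ 1  2  -4  3  5/2 ]
  [ 0  0   0  0  3/2 ]
  [ 0  0   0  0    2 ]
ρ2 := 2/3·ρ2
  [ 1  2  -4  3  5/2 ]
  [ 0  0   0  0    1 ]
  [ 0  0   0  0    2 ]
ρ3 := ρ3 − 2·ρ2
  [ 1  2  -4  3  5/2 ]
  [ 0  0   0  0    1 ]
  [ 0  0   0  0    0 ]
ρ1 := ρ1 − 5/2·ρ2
  [ 1  2  -4  3  0 ]
  [ 0  0   0  0  1 ]
  [ 0  0   0  0  0 ]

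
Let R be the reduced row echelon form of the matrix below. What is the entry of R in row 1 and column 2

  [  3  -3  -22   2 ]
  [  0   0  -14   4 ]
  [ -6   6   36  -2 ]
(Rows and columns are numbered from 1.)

R1 := 1/3·R1
  [  1  -1  -22/3  2/3 ]
  [  0   0    -14    4 ]
  [ -6   6     36   -2 ]
R3 := R3 + 6·R1
  [ 1  -1  -22/3  2/3 ]
  [ 0   0    -14    4 ]
  [ 0   0     -8    2 ]
R2 := -1/14·R2
  [ 1  -1  -22/3   2/3 ]
  [ 0   0      1  -2/7 ]
  [ 0   0     -8     2 ]
R3 := R3 + 8·R2
  [ 1  -1  -22/3   2/3 ]
  [ 0   0      1  -2/7 ]
  [ 0   0      0  -2/7 ]
R3 := -7/2·R3
  [ 1  -1  -22/3   2/3 ]
  [ 0   0      1  -2/7 ]
  [ 0   0      0     1 ]
R2 := R2 + 2/7·R3
  [ 1  -1  -22/3  2/3 ]
  [ 0   0      1    0 ]
  [ 0   0      0    1 ]
R1 := R1 − 2/3·R3
  [ 1  -1  -22/3  0 ]
  [ 0   0      1  0 ]
  [ 0   0      0  1 ]
R1 := R1 + 22/3·R2
  [ 1  -1  0  0 ]
  [ 0   0  1  0 ]
  [ 0   0  0  1 ]

-1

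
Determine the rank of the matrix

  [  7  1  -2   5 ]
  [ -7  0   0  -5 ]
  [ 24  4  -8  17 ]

rank = 3

Multiply R1 by 1/7.
Add 7 times R1 to R2.
Subtract 24 times R1 from R3.
Subtract 4/7 times R2 from R3.
Multiply R3 by -7.
Subtract 5/7 times R3 from R1.
Subtract 1/7 times R2 from R1.
The reduced form has 3 nonzero rows.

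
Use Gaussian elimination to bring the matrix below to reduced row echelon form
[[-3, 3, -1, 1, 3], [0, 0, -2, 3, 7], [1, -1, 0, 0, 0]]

ρ1 ← -1/3·ρ1
ρ3 ← ρ3 − ρ1
ρ2 ← -1/2·ρ2
ρ3 ← ρ3 + 1/3·ρ2
ρ3 ← -6·ρ3
ρ2 ← ρ2 + 3/2·ρ3
ρ1 ← ρ1 + 1/3·ρ3
ρ1 ← ρ1 − 1/3·ρ2

[[1, -1, 0, 0, 0], [0, 0, 1, 0, -2], [0, 0, 0, 1, 1]]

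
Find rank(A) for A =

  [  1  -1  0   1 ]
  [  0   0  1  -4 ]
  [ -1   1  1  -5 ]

R3 → R3 + R1
  [ 1  -1  0   1 ]
  [ 0   0  1  -4 ]
  [ 0   0  1  -4 ]
R3 → R3 − R2
  [ 1  -1  0   1 ]
  [ 0   0  1  -4 ]
  [ 0   0  0   0 ]
The reduced form has 2 nonzero rows.

rank = 2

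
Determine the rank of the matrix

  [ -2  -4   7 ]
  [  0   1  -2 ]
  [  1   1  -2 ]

rank = 3

R1 -> -1/2·R1
  [ 1  2  -7/2 ]
  [ 0  1    -2 ]
  [ 1  1    -2 ]
R3 -> R3 − R1
  [ 1   2  -7/2 ]
  [ 0   1    -2 ]
  [ 0  -1   3/2 ]
R3 -> R3 + R2
  [ 1  2  -7/2 ]
  [ 0  1    -2 ]
  [ 0  0  -1/2 ]
R3 -> -2·R3
  [ 1  2  -7/2 ]
  [ 0  1    -2 ]
  [ 0  0     1 ]
R2 -> R2 + 2·R3
  [ 1  2  -7/2 ]
  [ 0  1     0 ]
  [ 0  0     1 ]
R1 -> R1 + 7/2·R3
  [ 1  2  0 ]
  [ 0  1  0 ]
  [ 0  0  1 ]
R1 -> R1 − 2·R2
  [ 1  0  0 ]
  [ 0  1  0 ]
  [ 0  0  1 ]
The reduced form has 3 nonzero rows.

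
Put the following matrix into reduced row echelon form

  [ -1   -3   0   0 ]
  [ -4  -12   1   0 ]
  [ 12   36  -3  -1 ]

ρ1 ← -1·ρ1
  [  1    3   0   0 ]
  [ -4  -12   1   0 ]
  [ 12   36  -3  -1 ]
ρ2 ← ρ2 + 4·ρ1
  [  1   3   0   0 ]
  [  0   0   1   0 ]
  [ 12  36  -3  -1 ]
ρ3 ← ρ3 − 12·ρ1
  [ 1  3   0   0 ]
  [ 0  0   1   0 ]
  [ 0  0  -3  -1 ]
ρ3 ← ρ3 + 3·ρ2
  [ 1  3  0   0 ]
  [ 0  0  1   0 ]
  [ 0  0  0  -1 ]
ρ3 ← -1·ρ3
  [ 1  3  0  0 ]
  [ 0  0  1  0 ]
  [ 0  0  0  1 ]

[[1, 3, 0, 0], [0, 0, 1, 0], [0, 0, 0, 1]]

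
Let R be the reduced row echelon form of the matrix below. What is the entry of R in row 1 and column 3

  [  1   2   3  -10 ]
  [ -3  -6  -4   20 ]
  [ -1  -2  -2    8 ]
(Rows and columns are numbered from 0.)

R2 → R2 + 3·R1
R3 → R3 + R1
R2 → 1/5·R2
R3 → R3 − R2
R1 → R1 − 3·R2

-2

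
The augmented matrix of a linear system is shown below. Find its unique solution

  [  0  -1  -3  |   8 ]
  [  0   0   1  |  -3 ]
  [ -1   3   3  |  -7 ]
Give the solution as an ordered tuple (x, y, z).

(1, 1, -3)

Swap ρ1 and ρ3.
  [ -1   3   3  |  -7 ]
  [  0   0   1  |  -3 ]
  [  0  -1  -3  |   8 ]
Multiply ρ1 by -1.
  [ 1  -3  -3  |   7 ]
  [ 0   0   1  |  -3 ]
  [ 0  -1  -3  |   8 ]
Swap ρ2 and ρ3.
  [ 1  -3  -3  |   7 ]
  [ 0  -1  -3  |   8 ]
  [ 0   0   1  |  -3 ]
Multiply ρ2 by -1.
  [ 1  -3  -3  |   7 ]
  [ 0   1   3  |  -8 ]
  [ 0   0   1  |  -3 ]
Subtract 3 times ρ3 from ρ2.
  [ 1  -3  -3  |   7 ]
  [ 0   1   0  |   1 ]
  [ 0   0   1  |  -3 ]
Add 3 times ρ3 to ρ1.
  [ 1  -3  0  |  -2 ]
  [ 0   1  0  |   1 ]
  [ 0   0  1  |  -3 ]
Add 3 times ρ2 to ρ1.
  [ 1  0  0  |   1 ]
  [ 0  1  0  |   1 ]
  [ 0  0  1  |  -3 ]
Reading off the last column: x = 1, y = 1, z = -3.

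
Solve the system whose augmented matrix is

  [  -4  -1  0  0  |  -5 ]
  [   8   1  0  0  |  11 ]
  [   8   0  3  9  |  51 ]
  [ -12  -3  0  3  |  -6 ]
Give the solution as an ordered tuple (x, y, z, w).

(3/2, -1, 4, 3)

Multiply R1 by -1/4.
Subtract 8 times R1 from R2.
Subtract 8 times R1 from R3.
Add 12 times R1 to R4.
Multiply R2 by -1.
Add 2 times R2 to R3.
Multiply R3 by 1/3.
Multiply R4 by 1/3.
Subtract 3 times R4 from R3.
Subtract 1/4 times R2 from R1.
Reading off the last column: x = 3/2, y = -1, z = 4, w = 3.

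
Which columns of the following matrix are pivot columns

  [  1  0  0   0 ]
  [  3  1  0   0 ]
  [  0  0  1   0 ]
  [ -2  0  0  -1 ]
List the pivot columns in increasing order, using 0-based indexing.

0, 1, 2, 3

ρ2 → ρ2 − 3·ρ1
  [  1  0  0   0 ]
  [  0  1  0   0 ]
  [  0  0  1   0 ]
  [ -2  0  0  -1 ]
ρ4 → ρ4 + 2·ρ1
  [ 1  0  0   0 ]
  [ 0  1  0   0 ]
  [ 0  0  1   0 ]
  [ 0  0  0  -1 ]
ρ4 → -1·ρ4
  [ 1  0  0  0 ]
  [ 0  1  0  0 ]
  [ 0  0  1  0 ]
  [ 0  0  0  1 ]
Pivot columns are the columns containing a leading 1.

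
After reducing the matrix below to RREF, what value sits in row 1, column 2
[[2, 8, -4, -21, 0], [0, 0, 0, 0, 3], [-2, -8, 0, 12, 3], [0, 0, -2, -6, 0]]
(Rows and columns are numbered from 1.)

ρ1 -> 1/2·ρ1
  [  1   4  -2  -21/2  0 ]
  [  0   0   0      0  3 ]
  [ -2  -8   0     12  3 ]
  [  0   0  -2     -6  0 ]
ρ3 -> ρ3 + 2·ρ1
  [ 1  4  -2  -21/2  0 ]
  [ 0  0   0      0  3 ]
  [ 0  0  -4     -9  3 ]
  [ 0  0  -2     -6  0 ]
ρ2 <=> ρ3
  [ 1  4  -2  -21/2  0 ]
  [ 0  0  -4     -9  3 ]
  [ 0  0   0      0  3 ]
  [ 0  0  -2     -6  0 ]
ρ2 -> -1/4·ρ2
  [ 1  4  -2  -21/2     0 ]
  [ 0  0   1    9/4  -3/4 ]
  [ 0  0   0      0     3 ]
  [ 0  0  -2     -6     0 ]
ρ4 -> ρ4 + 2·ρ2
  [ 1  4  -2  -21/2     0 ]
  [ 0  0   1    9/4  -3/4 ]
  [ 0  0   0      0     3 ]
  [ 0  0   0   -3/2  -3/2 ]
ρ3 <=> ρ4
  [ 1  4  -2  -21/2     0 ]
  [ 0  0   1    9/4  -3/4 ]
  [ 0  0   0   -3/2  -3/2 ]
  [ 0  0   0      0     3 ]
ρ3 -> -2/3·ρ3
  [ 1  4  -2  -21/2     0 ]
  [ 0  0   1    9/4  -3/4 ]
  [ 0  0   0      1     1 ]
  [ 0  0   0      0     3 ]
ρ4 -> 1/3·ρ4
  [ 1  4  -2  -21/2     0 ]
  [ 0  0   1    9/4  -3/4 ]
  [ 0  0   0      1     1 ]
  [ 0  0   0      0     1 ]
ρ3 -> ρ3 − ρ4
  [ 1  4  -2  -21/2     0 ]
  [ 0  0   1    9/4  -3/4 ]
  [ 0  0   0      1     0 ]
  [ 0  0   0      0     1 ]
ρ2 -> ρ2 + 3/4·ρ4
  [ 1  4  -2  -21/2  0 ]
  [ 0  0   1    9/4  0 ]
  [ 0  0   0      1  0 ]
  [ 0  0   0      0  1 ]
ρ2 -> ρ2 − 9/4·ρ3
  [ 1  4  -2  -21/2  0 ]
  [ 0  0   1      0  0 ]
  [ 0  0   0      1  0 ]
  [ 0  0   0      0  1 ]
ρ1 -> ρ1 + 21/2·ρ3
  [ 1  4  -2  0  0 ]
  [ 0  0   1  0  0 ]
  [ 0  0   0  1  0 ]
  [ 0  0   0  0  1 ]
ρ1 -> ρ1 + 2·ρ2
  [ 1  4  0  0  0 ]
  [ 0  0  1  0  0 ]
  [ 0  0  0  1  0 ]
  [ 0  0  0  0  1 ]

4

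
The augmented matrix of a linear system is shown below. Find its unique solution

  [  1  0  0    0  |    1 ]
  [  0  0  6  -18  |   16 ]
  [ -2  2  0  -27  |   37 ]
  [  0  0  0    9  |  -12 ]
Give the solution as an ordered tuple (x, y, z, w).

(1, 3/2, -4/3, -4/3)

R3 → R3 + 2·R1
  [ 1  0  0    0  |    1 ]
  [ 0  0  6  -18  |   16 ]
  [ 0  2  0  -27  |   39 ]
  [ 0  0  0    9  |  -12 ]
R2 <-> R3
  [ 1  0  0    0  |    1 ]
  [ 0  2  0  -27  |   39 ]
  [ 0  0  6  -18  |   16 ]
  [ 0  0  0    9  |  -12 ]
R2 → 1/2·R2
  [ 1  0  0      0  |     1 ]
  [ 0  1  0  -27/2  |  39/2 ]
  [ 0  0  6    -18  |    16 ]
  [ 0  0  0      9  |   -12 ]
R3 → 1/6·R3
  [ 1  0  0      0  |     1 ]
  [ 0  1  0  -27/2  |  39/2 ]
  [ 0  0  1     -3  |   8/3 ]
  [ 0  0  0      9  |   -12 ]
R4 → 1/9·R4
  [ 1  0  0      0  |     1 ]
  [ 0  1  0  -27/2  |  39/2 ]
  [ 0  0  1     -3  |   8/3 ]
  [ 0  0  0      1  |  -4/3 ]
R3 → R3 + 3·R4
  [ 1  0  0      0  |     1 ]
  [ 0  1  0  -27/2  |  39/2 ]
  [ 0  0  1      0  |  -4/3 ]
  [ 0  0  0      1  |  -4/3 ]
R2 → R2 + 27/2·R4
  [ 1  0  0  0  |     1 ]
  [ 0  1  0  0  |   3/2 ]
  [ 0  0  1  0  |  -4/3 ]
  [ 0  0  0  1  |  -4/3 ]
Reading off the last column: x = 1, y = 3/2, z = -4/3, w = -4/3.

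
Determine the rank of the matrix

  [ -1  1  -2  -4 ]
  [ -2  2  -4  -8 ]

ρ1 := -1·ρ1
  [  1  -1   2   4 ]
  [ -2   2  -4  -8 ]
ρ2 := ρ2 + 2·ρ1
  [ 1  -1  2  4 ]
  [ 0   0  0  0 ]
The reduced form has 1 nonzero row.

rank = 1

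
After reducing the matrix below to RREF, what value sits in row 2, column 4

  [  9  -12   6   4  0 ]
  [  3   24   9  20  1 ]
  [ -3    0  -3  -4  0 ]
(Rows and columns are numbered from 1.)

2/3

ρ1 ← 1/9·ρ1
  [  1  -4/3  2/3  4/9  0 ]
  [  3    24    9   20  1 ]
  [ -3     0   -3   -4  0 ]
ρ2 ← ρ2 − 3·ρ1
  [  1  -4/3  2/3   4/9  0 ]
  [  0    28    7  56/3  1 ]
  [ -3     0   -3    -4  0 ]
ρ3 ← ρ3 + 3·ρ1
  [ 1  -4/3  2/3   4/9  0 ]
  [ 0    28    7  56/3  1 ]
  [ 0    -4   -1  -8/3  0 ]
ρ2 ← 1/28·ρ2
  [ 1  -4/3  2/3   4/9     0 ]
  [ 0     1  1/4   2/3  1/28 ]
  [ 0    -4   -1  -8/3     0 ]
ρ3 ← ρ3 + 4·ρ2
  [ 1  -4/3  2/3  4/9     0 ]
  [ 0     1  1/4  2/3  1/28 ]
  [ 0     0    0    0   1/7 ]
ρ3 ← 7·ρ3
  [ 1  -4/3  2/3  4/9     0 ]
  [ 0     1  1/4  2/3  1/28 ]
  [ 0     0    0    0     1 ]
ρ2 ← ρ2 − 1/28·ρ3
  [ 1  -4/3  2/3  4/9  0 ]
  [ 0     1  1/4  2/3  0 ]
  [ 0     0    0    0  1 ]
ρ1 ← ρ1 + 4/3·ρ2
  [ 1  0    1  4/3  0 ]
  [ 0  1  1/4  2/3  0 ]
  [ 0  0    0    0  1 ]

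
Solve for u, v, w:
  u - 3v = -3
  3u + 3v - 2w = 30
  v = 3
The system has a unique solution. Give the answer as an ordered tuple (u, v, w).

(6, 3, -3/2)

Form the augmented matrix and row-reduce:
  [ 1  -3   0  |  -3 ]
  [ 3   3  -2  |  30 ]
  [ 0   1   0  |   3 ]
ρ2 ← ρ2 − 3·ρ1
  [ 1  -3   0  |  -3 ]
  [ 0  12  -2  |  39 ]
  [ 0   1   0  |   3 ]
ρ2 ← 1/12·ρ2
  [ 1  -3     0  |    -3 ]
  [ 0   1  -1/6  |  13/4 ]
  [ 0   1     0  |     3 ]
ρ3 ← ρ3 − ρ2
  [ 1  -3     0  |    -3 ]
  [ 0   1  -1/6  |  13/4 ]
  [ 0   0   1/6  |  -1/4 ]
ρ3 ← 6·ρ3
  [ 1  -3     0  |    -3 ]
  [ 0   1  -1/6  |  13/4 ]
  [ 0   0     1  |  -3/2 ]
ρ2 ← ρ2 + 1/6·ρ3
  [ 1  -3  0  |    -3 ]
  [ 0   1  0  |     3 ]
  [ 0   0  1  |  -3/2 ]
ρ1 ← ρ1 + 3·ρ2
  [ 1  0  0  |     6 ]
  [ 0  1  0  |     3 ]
  [ 0  0  1  |  -3/2 ]
Reading off the last column: u = 6, v = 3, w = -3/2.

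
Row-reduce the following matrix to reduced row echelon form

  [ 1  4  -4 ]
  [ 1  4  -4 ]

[[1, 4, -4], [0, 0, 0]]

Subtract r1 from r2.
  [ 1  4  -4 ]
  [ 0  0   0 ]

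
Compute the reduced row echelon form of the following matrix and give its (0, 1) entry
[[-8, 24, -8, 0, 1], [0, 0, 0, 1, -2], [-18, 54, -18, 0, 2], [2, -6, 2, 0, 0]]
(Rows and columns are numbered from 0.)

-3

Multiply r1 by -1/8.
  [   1  -3    1  0  -1/8 ]
  [   0   0    0  1    -2 ]
  [ -18  54  -18  0     2 ]
  [   2  -6    2  0     0 ]
Add 18 times r1 to r3.
  [ 1  -3  1  0  -1/8 ]
  [ 0   0  0  1    -2 ]
  [ 0   0  0  0  -1/4 ]
  [ 2  -6  2  0     0 ]
Subtract 2 times r1 from r4.
  [ 1  -3  1  0  -1/8 ]
  [ 0   0  0  1    -2 ]
  [ 0   0  0  0  -1/4 ]
  [ 0   0  0  0   1/4 ]
Multiply r3 by -4.
  [ 1  -3  1  0  -1/8 ]
  [ 0   0  0  1    -2 ]
  [ 0   0  0  0     1 ]
  [ 0   0  0  0   1/4 ]
Subtract 1/4 times r3 from r4.
  [ 1  -3  1  0  -1/8 ]
  [ 0   0  0  1    -2 ]
  [ 0   0  0  0     1 ]
  [ 0   0  0  0     0 ]
Add 2 times r3 to r2.
  [ 1  -3  1  0  -1/8 ]
  [ 0   0  0  1     0 ]
  [ 0   0  0  0     1 ]
  [ 0   0  0  0     0 ]
Add 1/8 times r3 to r1.
  [ 1  -3  1  0  0 ]
  [ 0   0  0  1  0 ]
  [ 0   0  0  0  1 ]
  [ 0   0  0  0  0 ]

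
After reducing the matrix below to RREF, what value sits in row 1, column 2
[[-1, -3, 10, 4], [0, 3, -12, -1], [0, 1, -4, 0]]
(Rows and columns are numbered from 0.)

ρ1 := -1·ρ1
  [ 1  3  -10  -4 ]
  [ 0  3  -12  -1 ]
  [ 0  1   -4   0 ]
ρ2 := 1/3·ρ2
  [ 1  3  -10    -4 ]
  [ 0  1   -4  -1/3 ]
  [ 0  1   -4     0 ]
ρ3 := ρ3 − ρ2
  [ 1  3  -10    -4 ]
  [ 0  1   -4  -1/3 ]
  [ 0  0    0   1/3 ]
ρ3 := 3·ρ3
  [ 1  3  -10    -4 ]
  [ 0  1   -4  -1/3 ]
  [ 0  0    0     1 ]
ρ2 := ρ2 + 1/3·ρ3
  [ 1  3  -10  -4 ]
  [ 0  1   -4   0 ]
  [ 0  0    0   1 ]
ρ1 := ρ1 + 4·ρ3
  [ 1  3  -10  0 ]
  [ 0  1   -4  0 ]
  [ 0  0    0  1 ]
ρ1 := ρ1 − 3·ρ2
  [ 1  0   2  0 ]
  [ 0  1  -4  0 ]
  [ 0  0   0  1 ]

-4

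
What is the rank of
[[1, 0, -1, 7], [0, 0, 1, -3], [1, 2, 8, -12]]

rank = 3

r3 := r3 − r1
r2 <-> r3
r2 := 1/2·r2
r2 := r2 − 9/2·r3
r1 := r1 + r3
The reduced form has 3 nonzero rows.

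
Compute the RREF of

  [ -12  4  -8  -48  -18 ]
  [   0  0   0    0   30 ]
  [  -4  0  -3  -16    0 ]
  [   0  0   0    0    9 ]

r1 -> -1/12·r1
  [  1  -1/3  2/3    4  3/2 ]
  [  0     0    0    0   30 ]
  [ -4     0   -3  -16    0 ]
  [  0     0    0    0    9 ]
r3 -> r3 + 4·r1
  [ 1  -1/3   2/3  4  3/2 ]
  [ 0     0     0  0   30 ]
  [ 0  -4/3  -1/3  0    6 ]
  [ 0     0     0  0    9 ]
r2 ↔ r3
  [ 1  -1/3   2/3  4  3/2 ]
  [ 0  -4/3  -1/3  0    6 ]
  [ 0     0     0  0   30 ]
  [ 0     0     0  0    9 ]
r2 -> -3/4·r2
  [ 1  -1/3  2/3  4   3/2 ]
  [ 0     1  1/4  0  -9/2 ]
  [ 0     0    0  0    30 ]
  [ 0     0    0  0     9 ]
r3 -> 1/30·r3
  [ 1  -1/3  2/3  4   3/2 ]
  [ 0     1  1/4  0  -9/2 ]
  [ 0     0    0  0     1 ]
  [ 0     0    0  0     9 ]
r4 -> r4 − 9·r3
  [ 1  -1/3  2/3  4   3/2 ]
  [ 0     1  1/4  0  -9/2 ]
  [ 0     0    0  0     1 ]
  [ 0     0    0  0     0 ]
r2 -> r2 + 9/2·r3
  [ 1  -1/3  2/3  4  3/2 ]
  [ 0     1  1/4  0    0 ]
  [ 0     0    0  0    1 ]
  [ 0     0    0  0    0 ]
r1 -> r1 − 3/2·r3
  [ 1  -1/3  2/3  4  0 ]
  [ 0     1  1/4  0  0 ]
  [ 0     0    0  0  1 ]
  [ 0     0    0  0  0 ]
r1 -> r1 + 1/3·r2
  [ 1  0  3/4  4  0 ]
  [ 0  1  1/4  0  0 ]
  [ 0  0    0  0  1 ]
  [ 0  0    0  0  0 ]

[[1, 0, 3/4, 4, 0], [0, 1, 1/4, 0, 0], [0, 0, 0, 0, 1], [0, 0, 0, 0, 0]]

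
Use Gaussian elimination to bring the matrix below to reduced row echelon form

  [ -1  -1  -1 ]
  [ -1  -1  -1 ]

[[1, 1, 1], [0, 0, 0]]

R1 → -1·R1
  [  1   1   1 ]
  [ -1  -1  -1 ]
R2 → R2 + R1
  [ 1  1  1 ]
  [ 0  0  0 ]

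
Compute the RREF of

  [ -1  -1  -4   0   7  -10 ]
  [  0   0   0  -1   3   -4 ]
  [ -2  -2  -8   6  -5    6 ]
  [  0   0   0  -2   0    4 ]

r1 ← -1·r1
  [  1   1   4   0  -7  10 ]
  [  0   0   0  -1   3  -4 ]
  [ -2  -2  -8   6  -5   6 ]
  [  0   0   0  -2   0   4 ]
r3 ← r3 + 2·r1
  [ 1  1  4   0   -7  10 ]
  [ 0  0  0  -1    3  -4 ]
  [ 0  0  0   6  -19  26 ]
  [ 0  0  0  -2    0   4 ]
r2 ← -1·r2
  [ 1  1  4   0   -7  10 ]
  [ 0  0  0   1   -3   4 ]
  [ 0  0  0   6  -19  26 ]
  [ 0  0  0  -2    0   4 ]
r3 ← r3 − 6·r2
  [ 1  1  4   0  -7  10 ]
  [ 0  0  0   1  -3   4 ]
  [ 0  0  0   0  -1   2 ]
  [ 0  0  0  -2   0   4 ]
r4 ← r4 + 2·r2
  [ 1  1  4  0  -7  10 ]
  [ 0  0  0  1  -3   4 ]
  [ 0  0  0  0  -1   2 ]
  [ 0  0  0  0  -6  12 ]
r3 ← -1·r3
  [ 1  1  4  0  -7  10 ]
  [ 0  0  0  1  -3   4 ]
  [ 0  0  0  0   1  -2 ]
  [ 0  0  0  0  -6  12 ]
r4 ← r4 + 6·r3
  [ 1  1  4  0  -7  10 ]
  [ 0  0  0  1  -3   4 ]
  [ 0  0  0  0   1  -2 ]
  [ 0  0  0  0   0   0 ]
r2 ← r2 + 3·r3
  [ 1  1  4  0  -7  10 ]
  [ 0  0  0  1   0  -2 ]
  [ 0  0  0  0   1  -2 ]
  [ 0  0  0  0   0   0 ]
r1 ← r1 + 7·r3
  [ 1  1  4  0  0  -4 ]
  [ 0  0  0  1  0  -2 ]
  [ 0  0  0  0  1  -2 ]
  [ 0  0  0  0  0   0 ]

[[1, 1, 4, 0, 0, -4], [0, 0, 0, 1, 0, -2], [0, 0, 0, 0, 1, -2], [0, 0, 0, 0, 0, 0]]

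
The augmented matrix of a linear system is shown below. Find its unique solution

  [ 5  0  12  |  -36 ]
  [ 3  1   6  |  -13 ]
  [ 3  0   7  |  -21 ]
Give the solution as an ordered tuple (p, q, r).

(0, 5, -3)

r1 := 1/5·r1
  [ 1  0  12/5  |  -36/5 ]
  [ 3  1     6  |    -13 ]
  [ 3  0     7  |    -21 ]
r2 := r2 − 3·r1
  [ 1  0  12/5  |  -36/5 ]
  [ 0  1  -6/5  |   43/5 ]
  [ 3  0     7  |    -21 ]
r3 := r3 − 3·r1
  [ 1  0  12/5  |  -36/5 ]
  [ 0  1  -6/5  |   43/5 ]
  [ 0  0  -1/5  |    3/5 ]
r3 := -5·r3
  [ 1  0  12/5  |  -36/5 ]
  [ 0  1  -6/5  |   43/5 ]
  [ 0  0     1  |     -3 ]
r2 := r2 + 6/5·r3
  [ 1  0  12/5  |  -36/5 ]
  [ 0  1     0  |      5 ]
  [ 0  0     1  |     -3 ]
r1 := r1 − 12/5·r3
  [ 1  0  0  |   0 ]
  [ 0  1  0  |   5 ]
  [ 0  0  1  |  -3 ]
Reading off the last column: p = 0, q = 5, r = -3.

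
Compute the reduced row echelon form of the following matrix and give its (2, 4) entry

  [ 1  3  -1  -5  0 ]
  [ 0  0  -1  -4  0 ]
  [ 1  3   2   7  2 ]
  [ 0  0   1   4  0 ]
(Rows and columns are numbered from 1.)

4

R3 → R3 − R1
  [ 1  3  -1  -5  0 ]
  [ 0  0  -1  -4  0 ]
  [ 0  0   3  12  2 ]
  [ 0  0   1   4  0 ]
R2 → -1·R2
  [ 1  3  -1  -5  0 ]
  [ 0  0   1   4  0 ]
  [ 0  0   3  12  2 ]
  [ 0  0   1   4  0 ]
R3 → R3 − 3·R2
  [ 1  3  -1  -5  0 ]
  [ 0  0   1   4  0 ]
  [ 0  0   0   0  2 ]
  [ 0  0   1   4  0 ]
R4 → R4 − R2
  [ 1  3  -1  -5  0 ]
  [ 0  0   1   4  0 ]
  [ 0  0   0   0  2 ]
  [ 0  0   0   0  0 ]
R3 → 1/2·R3
  [ 1  3  -1  -5  0 ]
  [ 0  0   1   4  0 ]
  [ 0  0   0   0  1 ]
  [ 0  0   0   0  0 ]
R1 → R1 + R2
  [ 1  3  0  -1  0 ]
  [ 0  0  1   4  0 ]
  [ 0  0  0   0  1 ]
  [ 0  0  0   0  0 ]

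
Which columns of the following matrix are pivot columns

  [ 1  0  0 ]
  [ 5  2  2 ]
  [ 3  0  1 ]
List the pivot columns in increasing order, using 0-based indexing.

0, 1, 2

Subtract 5 times ρ1 from ρ2.
  [ 1  0  0 ]
  [ 0  2  2 ]
  [ 3  0  1 ]
Subtract 3 times ρ1 from ρ3.
  [ 1  0  0 ]
  [ 0  2  2 ]
  [ 0  0  1 ]
Multiply ρ2 by 1/2.
  [ 1  0  0 ]
  [ 0  1  1 ]
  [ 0  0  1 ]
Subtract ρ3 from ρ2.
  [ 1  0  0 ]
  [ 0  1  0 ]
  [ 0  0  1 ]
Pivot columns are the columns containing a leading 1.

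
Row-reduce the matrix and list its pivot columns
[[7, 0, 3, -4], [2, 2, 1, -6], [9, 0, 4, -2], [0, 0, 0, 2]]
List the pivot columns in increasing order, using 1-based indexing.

r1 := 1/7·r1
  [ 1  0  3/7  -4/7 ]
  [ 2  2    1    -6 ]
  [ 9  0    4    -2 ]
  [ 0  0    0     2 ]
r2 := r2 − 2·r1
  [ 1  0  3/7   -4/7 ]
  [ 0  2  1/7  -34/7 ]
  [ 9  0    4     -2 ]
  [ 0  0    0      2 ]
r3 := r3 − 9·r1
  [ 1  0  3/7   -4/7 ]
  [ 0  2  1/7  -34/7 ]
  [ 0  0  1/7   22/7 ]
  [ 0  0    0      2 ]
r2 := 1/2·r2
  [ 1  0   3/7   -4/7 ]
  [ 0  1  1/14  -17/7 ]
  [ 0  0   1/7   22/7 ]
  [ 0  0     0      2 ]
r3 := 7·r3
  [ 1  0   3/7   -4/7 ]
  [ 0  1  1/14  -17/7 ]
  [ 0  0     1     22 ]
  [ 0  0     0      2 ]
r4 := 1/2·r4
  [ 1  0   3/7   -4/7 ]
  [ 0  1  1/14  -17/7 ]
  [ 0  0     1     22 ]
  [ 0  0     0      1 ]
r3 := r3 − 22·r4
  [ 1  0   3/7   -4/7 ]
  [ 0  1  1/14  -17/7 ]
  [ 0  0     1      0 ]
  [ 0  0     0      1 ]
r2 := r2 + 17/7·r4
  [ 1  0   3/7  -4/7 ]
  [ 0  1  1/14     0 ]
  [ 0  0     1     0 ]
  [ 0  0     0     1 ]
r1 := r1 + 4/7·r4
  [ 1  0   3/7  0 ]
  [ 0  1  1/14  0 ]
  [ 0  0     1  0 ]
  [ 0  0     0  1 ]
r2 := r2 − 1/14·r3
  [ 1  0  3/7  0 ]
  [ 0  1    0  0 ]
  [ 0  0    1  0 ]
  [ 0  0    0  1 ]
r1 := r1 − 3/7·r3
  [ 1  0  0  0 ]
  [ 0  1  0  0 ]
  [ 0  0  1  0 ]
  [ 0  0  0  1 ]
Pivot columns are the columns containing a leading 1.

1, 2, 3, 4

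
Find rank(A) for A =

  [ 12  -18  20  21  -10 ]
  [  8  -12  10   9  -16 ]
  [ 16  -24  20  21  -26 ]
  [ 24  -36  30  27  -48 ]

Multiply r1 by 1/12.
  [  1  -3/2  5/3  7/4  -5/6 ]
  [  8   -12   10    9   -16 ]
  [ 16   -24   20   21   -26 ]
  [ 24   -36   30   27   -48 ]
Subtract 8 times r1 from r2.
  [  1  -3/2    5/3  7/4   -5/6 ]
  [  0     0  -10/3   -5  -28/3 ]
  [ 16   -24     20   21    -26 ]
  [ 24   -36     30   27    -48 ]
Subtract 16 times r1 from r3.
  [  1  -3/2    5/3  7/4   -5/6 ]
  [  0     0  -10/3   -5  -28/3 ]
  [  0     0  -20/3   -7  -38/3 ]
  [ 24   -36     30   27    -48 ]
Subtract 24 times r1 from r4.
  [ 1  -3/2    5/3  7/4   -5/6 ]
  [ 0     0  -10/3   -5  -28/3 ]
  [ 0     0  -20/3   -7  -38/3 ]
  [ 0     0    -10  -15    -28 ]
Multiply r2 by -3/10.
  [ 1  -3/2    5/3  7/4   -5/6 ]
  [ 0     0      1  3/2   14/5 ]
  [ 0     0  -20/3   -7  -38/3 ]
  [ 0     0    -10  -15    -28 ]
Add 20/3 times r2 to r3.
  [ 1  -3/2  5/3  7/4  -5/6 ]
  [ 0     0    1  3/2  14/5 ]
  [ 0     0    0    3     6 ]
  [ 0     0  -10  -15   -28 ]
Add 10 times r2 to r4.
  [ 1  -3/2  5/3  7/4  -5/6 ]
  [ 0     0    1  3/2  14/5 ]
  [ 0     0    0    3     6 ]
  [ 0     0    0    0     0 ]
Multiply r3 by 1/3.
  [ 1  -3/2  5/3  7/4  -5/6 ]
  [ 0     0    1  3/2  14/5 ]
  [ 0     0    0    1     2 ]
  [ 0     0    0    0     0 ]
Subtract 3/2 times r3 from r2.
  [ 1  -3/2  5/3  7/4  -5/6 ]
  [ 0     0    1    0  -1/5 ]
  [ 0     0    0    1     2 ]
  [ 0     0    0    0     0 ]
Subtract 7/4 times r3 from r1.
  [ 1  -3/2  5/3  0  -13/3 ]
  [ 0     0    1  0   -1/5 ]
  [ 0     0    0  1      2 ]
  [ 0     0    0  0      0 ]
Subtract 5/3 times r2 from r1.
  [ 1  -3/2  0  0    -4 ]
  [ 0     0  1  0  -1/5 ]
  [ 0     0  0  1     2 ]
  [ 0     0  0  0     0 ]
The reduced form has 3 nonzero rows.

rank = 3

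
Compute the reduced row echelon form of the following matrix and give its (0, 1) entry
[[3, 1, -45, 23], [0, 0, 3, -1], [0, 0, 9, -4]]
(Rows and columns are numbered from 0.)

1/3

Multiply R1 by 1/3.
  [ 1  1/3  -15  23/3 ]
  [ 0    0    3    -1 ]
  [ 0    0    9    -4 ]
Multiply R2 by 1/3.
  [ 1  1/3  -15  23/3 ]
  [ 0    0    1  -1/3 ]
  [ 0    0    9    -4 ]
Subtract 9 times R2 from R3.
  [ 1  1/3  -15  23/3 ]
  [ 0    0    1  -1/3 ]
  [ 0    0    0    -1 ]
Multiply R3 by -1.
  [ 1  1/3  -15  23/3 ]
  [ 0    0    1  -1/3 ]
  [ 0    0    0     1 ]
Add 1/3 times R3 to R2.
  [ 1  1/3  -15  23/3 ]
  [ 0    0    1     0 ]
  [ 0    0    0     1 ]
Subtract 23/3 times R3 from R1.
  [ 1  1/3  -15  0 ]
  [ 0    0    1  0 ]
  [ 0    0    0  1 ]
Add 15 times R2 to R1.
  [ 1  1/3  0  0 ]
  [ 0    0  1  0 ]
  [ 0    0  0  1 ]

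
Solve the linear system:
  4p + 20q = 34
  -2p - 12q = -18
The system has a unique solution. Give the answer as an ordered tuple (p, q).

Form the augmented matrix and row-reduce:
  [  4   20  |   34 ]
  [ -2  -12  |  -18 ]
Multiply r1 by 1/4.
  [  1    5  |  17/2 ]
  [ -2  -12  |   -18 ]
Add 2 times r1 to r2.
  [ 1   5  |  17/2 ]
  [ 0  -2  |    -1 ]
Multiply r2 by -1/2.
  [ 1  5  |  17/2 ]
  [ 0  1  |   1/2 ]
Subtract 5 times r2 from r1.
  [ 1  0  |    6 ]
  [ 0  1  |  1/2 ]
Reading off the last column: p = 6, q = 1/2.

(6, 1/2)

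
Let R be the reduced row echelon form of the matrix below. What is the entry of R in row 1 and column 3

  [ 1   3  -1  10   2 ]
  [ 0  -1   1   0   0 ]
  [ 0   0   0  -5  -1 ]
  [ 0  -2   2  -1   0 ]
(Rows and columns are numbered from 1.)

2

R2 -> -1·R2
  [ 1   3  -1  10   2 ]
  [ 0   1  -1   0   0 ]
  [ 0   0   0  -5  -1 ]
  [ 0  -2   2  -1   0 ]
R4 -> R4 + 2·R2
  [ 1  3  -1  10   2 ]
  [ 0  1  -1   0   0 ]
  [ 0  0   0  -5  -1 ]
  [ 0  0   0  -1   0 ]
R3 -> -1/5·R3
  [ 1  3  -1  10    2 ]
  [ 0  1  -1   0    0 ]
  [ 0  0   0   1  1/5 ]
  [ 0  0   0  -1    0 ]
R4 -> R4 + R3
  [ 1  3  -1  10    2 ]
  [ 0  1  -1   0    0 ]
  [ 0  0   0   1  1/5 ]
  [ 0  0   0   0  1/5 ]
R4 -> 5·R4
  [ 1  3  -1  10    2 ]
  [ 0  1  -1   0    0 ]
  [ 0  0   0   1  1/5 ]
  [ 0  0   0   0    1 ]
R3 -> R3 − 1/5·R4
  [ 1  3  -1  10  2 ]
  [ 0  1  -1   0  0 ]
  [ 0  0   0   1  0 ]
  [ 0  0   0   0  1 ]
R1 -> R1 − 2·R4
  [ 1  3  -1  10  0 ]
  [ 0  1  -1   0  0 ]
  [ 0  0   0   1  0 ]
  [ 0  0   0   0  1 ]
R1 -> R1 − 10·R3
  [ 1  3  -1  0  0 ]
  [ 0  1  -1  0  0 ]
  [ 0  0   0  1  0 ]
  [ 0  0   0  0  1 ]
R1 -> R1 − 3·R2
  [ 1  0   2  0  0 ]
  [ 0  1  -1  0  0 ]
  [ 0  0   0  1  0 ]
  [ 0  0   0  0  1 ]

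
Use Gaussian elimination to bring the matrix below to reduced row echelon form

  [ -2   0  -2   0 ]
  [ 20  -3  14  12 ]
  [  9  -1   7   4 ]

R1 -> -1/2·R1
  [  1   0   1   0 ]
  [ 20  -3  14  12 ]
  [  9  -1   7   4 ]
R2 -> R2 − 20·R1
  [ 1   0   1   0 ]
  [ 0  -3  -6  12 ]
  [ 9  -1   7   4 ]
R3 -> R3 − 9·R1
  [ 1   0   1   0 ]
  [ 0  -3  -6  12 ]
  [ 0  -1  -2   4 ]
R2 -> -1/3·R2
  [ 1   0   1   0 ]
  [ 0   1   2  -4 ]
  [ 0  -1  -2   4 ]
R3 -> R3 + R2
  [ 1  0  1   0 ]
  [ 0  1  2  -4 ]
  [ 0  0  0   0 ]

[[1, 0, 1, 0], [0, 1, 2, -4], [0, 0, 0, 0]]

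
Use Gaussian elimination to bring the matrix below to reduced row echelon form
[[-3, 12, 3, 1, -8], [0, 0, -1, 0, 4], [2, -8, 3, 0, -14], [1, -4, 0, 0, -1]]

[[1, -4, 0, 0, -1], [0, 0, 1, 0, -4], [0, 0, 0, 1, 1], [0, 0, 0, 0, 0]]

ρ1 ← -1/3·ρ1
  [ 1  -4  -1  -1/3  8/3 ]
  [ 0   0  -1     0    4 ]
  [ 2  -8   3     0  -14 ]
  [ 1  -4   0     0   -1 ]
ρ3 ← ρ3 − 2·ρ1
  [ 1  -4  -1  -1/3    8/3 ]
  [ 0   0  -1     0      4 ]
  [ 0   0   5   2/3  -58/3 ]
  [ 1  -4   0     0     -1 ]
ρ4 ← ρ4 − ρ1
  [ 1  -4  -1  -1/3    8/3 ]
  [ 0   0  -1     0      4 ]
  [ 0   0   5   2/3  -58/3 ]
  [ 0   0   1   1/3  -11/3 ]
ρ2 ← -1·ρ2
  [ 1  -4  -1  -1/3    8/3 ]
  [ 0   0   1     0     -4 ]
  [ 0   0   5   2/3  -58/3 ]
  [ 0   0   1   1/3  -11/3 ]
ρ3 ← ρ3 − 5·ρ2
  [ 1  -4  -1  -1/3    8/3 ]
  [ 0   0   1     0     -4 ]
  [ 0   0   0   2/3    2/3 ]
  [ 0   0   1   1/3  -11/3 ]
ρ4 ← ρ4 − ρ2
  [ 1  -4  -1  -1/3  8/3 ]
  [ 0   0   1     0   -4 ]
  [ 0   0   0   2/3  2/3 ]
  [ 0   0   0   1/3  1/3 ]
ρ3 ← 3/2·ρ3
  [ 1  -4  -1  -1/3  8/3 ]
  [ 0   0   1     0   -4 ]
  [ 0   0   0     1    1 ]
  [ 0   0   0   1/3  1/3 ]
ρ4 ← ρ4 − 1/3·ρ3
  [ 1  -4  -1  -1/3  8/3 ]
  [ 0   0   1     0   -4 ]
  [ 0   0   0     1    1 ]
  [ 0   0   0     0    0 ]
ρ1 ← ρ1 + 1/3·ρ3
  [ 1  -4  -1  0   3 ]
  [ 0   0   1  0  -4 ]
  [ 0   0   0  1   1 ]
  [ 0   0   0  0   0 ]
ρ1 ← ρ1 + ρ2
  [ 1  -4  0  0  -1 ]
  [ 0   0  1  0  -4 ]
  [ 0   0  0  1   1 ]
  [ 0   0  0  0   0 ]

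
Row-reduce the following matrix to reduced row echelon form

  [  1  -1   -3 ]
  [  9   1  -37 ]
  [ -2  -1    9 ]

Subtract 9 times ρ1 from ρ2.
  [  1  -1   -3 ]
  [  0  10  -10 ]
  [ -2  -1    9 ]
Add 2 times ρ1 to ρ3.
  [ 1  -1   -3 ]
  [ 0  10  -10 ]
  [ 0  -3    3 ]
Multiply ρ2 by 1/10.
  [ 1  -1  -3 ]
  [ 0   1  -1 ]
  [ 0  -3   3 ]
Add 3 times ρ2 to ρ3.
  [ 1  -1  -3 ]
  [ 0   1  -1 ]
  [ 0   0   0 ]
Add ρ2 to ρ1.
  [ 1  0  -4 ]
  [ 0  1  -1 ]
  [ 0  0   0 ]

[[1, 0, -4], [0, 1, -1], [0, 0, 0]]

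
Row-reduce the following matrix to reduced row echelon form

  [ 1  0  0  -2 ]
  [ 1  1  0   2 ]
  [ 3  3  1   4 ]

R2 := R2 − R1
  [ 1  0  0  -2 ]
  [ 0  1  0   4 ]
  [ 3  3  1   4 ]
R3 := R3 − 3·R1
  [ 1  0  0  -2 ]
  [ 0  1  0   4 ]
  [ 0  3  1  10 ]
R3 := R3 − 3·R2
  [ 1  0  0  -2 ]
  [ 0  1  0   4 ]
  [ 0  0  1  -2 ]

[[1, 0, 0, -2], [0, 1, 0, 4], [0, 0, 1, -2]]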